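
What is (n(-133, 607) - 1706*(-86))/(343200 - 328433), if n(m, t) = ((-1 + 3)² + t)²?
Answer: 520037/14767 ≈ 35.216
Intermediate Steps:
n(m, t) = (4 + t)² (n(m, t) = (2² + t)² = (4 + t)²)
(n(-133, 607) - 1706*(-86))/(343200 - 328433) = ((4 + 607)² - 1706*(-86))/(343200 - 328433) = (611² + 146716)/14767 = (373321 + 146716)*(1/14767) = 520037*(1/14767) = 520037/14767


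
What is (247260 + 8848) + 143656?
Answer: 399764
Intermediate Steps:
(247260 + 8848) + 143656 = 256108 + 143656 = 399764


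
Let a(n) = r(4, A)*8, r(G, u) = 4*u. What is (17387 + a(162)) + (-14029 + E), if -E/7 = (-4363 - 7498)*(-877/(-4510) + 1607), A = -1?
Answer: 601831809329/4510 ≈ 1.3344e+8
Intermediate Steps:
E = 601816809069/4510 (E = -7*(-4363 - 7498)*(-877/(-4510) + 1607) = -(-83027)*(-877*(-1/4510) + 1607) = -(-83027)*(877/4510 + 1607) = -(-83027)*7248447/4510 = -7*(-85973829867/4510) = 601816809069/4510 ≈ 1.3344e+8)
a(n) = -32 (a(n) = (4*(-1))*8 = -4*8 = -32)
(17387 + a(162)) + (-14029 + E) = (17387 - 32) + (-14029 + 601816809069/4510) = 17355 + 601753538279/4510 = 601831809329/4510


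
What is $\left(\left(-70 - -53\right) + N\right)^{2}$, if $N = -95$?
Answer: $12544$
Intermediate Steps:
$\left(\left(-70 - -53\right) + N\right)^{2} = \left(\left(-70 - -53\right) - 95\right)^{2} = \left(\left(-70 + 53\right) - 95\right)^{2} = \left(-17 - 95\right)^{2} = \left(-112\right)^{2} = 12544$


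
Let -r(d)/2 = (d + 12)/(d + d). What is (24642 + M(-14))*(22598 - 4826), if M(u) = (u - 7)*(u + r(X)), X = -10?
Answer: 2215439748/5 ≈ 4.4309e+8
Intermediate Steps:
r(d) = -(12 + d)/d (r(d) = -2*(d + 12)/(d + d) = -2*(12 + d)/(2*d) = -2*(12 + d)*1/(2*d) = -(12 + d)/d)
M(u) = (-7 + u)*(⅕ + u) (M(u) = (u - 7)*(u + (-12 - 1*(-10))/(-10)) = (-7 + u)*(u - (-12 + 10)/10) = (-7 + u)*(u - ⅒*(-2)) = (-7 + u)*(u + ⅕) = (-7 + u)*(⅕ + u))
(24642 + M(-14))*(22598 - 4826) = (24642 + (-7/5 + (-14)² - 34/5*(-14)))*(22598 - 4826) = (24642 + (-7/5 + 196 + 476/5))*17772 = (24642 + 1449/5)*17772 = (124659/5)*17772 = 2215439748/5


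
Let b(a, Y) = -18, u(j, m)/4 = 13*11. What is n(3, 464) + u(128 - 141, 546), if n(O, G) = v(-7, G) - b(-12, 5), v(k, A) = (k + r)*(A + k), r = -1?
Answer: -3066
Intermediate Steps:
u(j, m) = 572 (u(j, m) = 4*(13*11) = 4*143 = 572)
v(k, A) = (-1 + k)*(A + k) (v(k, A) = (k - 1)*(A + k) = (-1 + k)*(A + k))
n(O, G) = 74 - 8*G (n(O, G) = ((-7)² - G - 1*(-7) + G*(-7)) - 1*(-18) = (49 - G + 7 - 7*G) + 18 = (56 - 8*G) + 18 = 74 - 8*G)
n(3, 464) + u(128 - 141, 546) = (74 - 8*464) + 572 = (74 - 3712) + 572 = -3638 + 572 = -3066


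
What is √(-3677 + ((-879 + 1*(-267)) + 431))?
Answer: 6*I*√122 ≈ 66.272*I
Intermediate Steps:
√(-3677 + ((-879 + 1*(-267)) + 431)) = √(-3677 + ((-879 - 267) + 431)) = √(-3677 + (-1146 + 431)) = √(-3677 - 715) = √(-4392) = 6*I*√122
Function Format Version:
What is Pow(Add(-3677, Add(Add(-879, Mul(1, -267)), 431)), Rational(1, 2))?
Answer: Mul(6, I, Pow(122, Rational(1, 2))) ≈ Mul(66.272, I)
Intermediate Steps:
Pow(Add(-3677, Add(Add(-879, Mul(1, -267)), 431)), Rational(1, 2)) = Pow(Add(-3677, Add(Add(-879, -267), 431)), Rational(1, 2)) = Pow(Add(-3677, Add(-1146, 431)), Rational(1, 2)) = Pow(Add(-3677, -715), Rational(1, 2)) = Pow(-4392, Rational(1, 2)) = Mul(6, I, Pow(122, Rational(1, 2)))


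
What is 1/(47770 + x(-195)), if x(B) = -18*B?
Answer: 1/51280 ≈ 1.9501e-5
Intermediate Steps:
1/(47770 + x(-195)) = 1/(47770 - 18*(-195)) = 1/(47770 + 3510) = 1/51280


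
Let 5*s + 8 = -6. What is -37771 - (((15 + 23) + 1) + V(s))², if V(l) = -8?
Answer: -38732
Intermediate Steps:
s = -14/5 (s = -8/5 + (⅕)*(-6) = -8/5 - 6/5 = -14/5 ≈ -2.8000)
-37771 - (((15 + 23) + 1) + V(s))² = -37771 - (((15 + 23) + 1) - 8)² = -37771 - ((38 + 1) - 8)² = -37771 - (39 - 8)² = -37771 - 1*31² = -37771 - 1*961 = -37771 - 961 = -38732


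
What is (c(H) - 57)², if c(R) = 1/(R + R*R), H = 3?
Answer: 466489/144 ≈ 3239.5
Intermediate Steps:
c(R) = 1/(R + R²)
(c(H) - 57)² = (1/(3*(1 + 3)) - 57)² = ((⅓)/4 - 57)² = ((⅓)*(¼) - 57)² = (1/12 - 57)² = (-683/12)² = 466489/144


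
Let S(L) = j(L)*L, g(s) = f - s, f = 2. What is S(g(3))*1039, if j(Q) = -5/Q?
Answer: -5195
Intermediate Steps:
g(s) = 2 - s
S(L) = -5 (S(L) = (-5/L)*L = -5)
S(g(3))*1039 = -5*1039 = -5195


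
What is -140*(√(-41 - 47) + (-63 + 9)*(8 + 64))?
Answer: 544320 - 280*I*√22 ≈ 5.4432e+5 - 1313.3*I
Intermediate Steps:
-140*(√(-41 - 47) + (-63 + 9)*(8 + 64)) = -140*(√(-88) - 54*72) = -140*(2*I*√22 - 3888) = -140*(-3888 + 2*I*√22) = 544320 - 280*I*√22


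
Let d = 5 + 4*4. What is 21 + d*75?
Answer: 1596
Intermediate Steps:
d = 21 (d = 5 + 16 = 21)
21 + d*75 = 21 + 21*75 = 21 + 1575 = 1596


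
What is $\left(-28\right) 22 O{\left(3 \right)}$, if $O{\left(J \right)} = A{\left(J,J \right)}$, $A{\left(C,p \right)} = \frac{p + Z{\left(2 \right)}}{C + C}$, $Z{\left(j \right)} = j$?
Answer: $- \frac{1540}{3} \approx -513.33$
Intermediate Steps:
$A{\left(C,p \right)} = \frac{2 + p}{2 C}$ ($A{\left(C,p \right)} = \frac{p + 2}{C + C} = \frac{2 + p}{2 C}$)
$O{\left(J \right)} = \frac{2 + J}{2 J}$
$\left(-28\right) 22 O{\left(3 \right)} = \left(-28\right) 22 \frac{2 + 3}{2 \cdot 3} = - 616 \cdot \frac{1}{2} \cdot \frac{1}{3} \cdot 5 = \left(-616\right) \frac{5}{6} = - \frac{1540}{3}$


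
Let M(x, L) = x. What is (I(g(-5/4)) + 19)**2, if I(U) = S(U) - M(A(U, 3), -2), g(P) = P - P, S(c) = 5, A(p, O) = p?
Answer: 576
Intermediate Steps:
g(P) = 0
I(U) = 5 - U
(I(g(-5/4)) + 19)**2 = ((5 - 1*0) + 19)**2 = ((5 + 0) + 19)**2 = (5 + 19)**2 = 24**2 = 576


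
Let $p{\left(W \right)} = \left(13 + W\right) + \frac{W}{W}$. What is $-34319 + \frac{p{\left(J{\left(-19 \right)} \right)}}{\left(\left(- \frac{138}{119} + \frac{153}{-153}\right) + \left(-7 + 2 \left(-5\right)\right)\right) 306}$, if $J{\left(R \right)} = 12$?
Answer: $- \frac{704225971}{20520} \approx -34319.0$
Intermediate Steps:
$p{\left(W \right)} = 14 + W$ ($p{\left(W \right)} = \left(13 + W\right) + 1 = 14 + W$)
$-34319 + \frac{p{\left(J{\left(-19 \right)} \right)}}{\left(\left(- \frac{138}{119} + \frac{153}{-153}\right) + \left(-7 + 2 \left(-5\right)\right)\right) 306} = -34319 + \frac{14 + 12}{\left(\left(- \frac{138}{119} + \frac{153}{-153}\right) + \left(-7 + 2 \left(-5\right)\right)\right) 306} = -34319 + \frac{26}{\left(\left(\left(-138\right) \frac{1}{119} + 153 \left(- \frac{1}{153}\right)\right) - 17\right) 306} = -34319 + \frac{26}{\left(\left(- \frac{138}{119} - 1\right) - 17\right) 306} = -34319 + \frac{26}{\left(- \frac{257}{119} - 17\right) 306} = -34319 + \frac{26}{\left(- \frac{2280}{119}\right) 306} = -34319 + \frac{26}{- \frac{41040}{7}} = -34319 + 26 \left(- \frac{7}{41040}\right) = -34319 - \frac{91}{20520} = - \frac{704225971}{20520}$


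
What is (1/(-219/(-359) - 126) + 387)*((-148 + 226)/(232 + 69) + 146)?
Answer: 766917714704/13549515 ≈ 56601.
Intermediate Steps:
(1/(-219/(-359) - 126) + 387)*((-148 + 226)/(232 + 69) + 146) = (1/(-219*(-1/359) - 126) + 387)*(78/301 + 146) = (1/(219/359 - 126) + 387)*(78*(1/301) + 146) = (1/(-45015/359) + 387)*(78/301 + 146) = (-359/45015 + 387)*(44024/301) = (17420446/45015)*(44024/301) = 766917714704/13549515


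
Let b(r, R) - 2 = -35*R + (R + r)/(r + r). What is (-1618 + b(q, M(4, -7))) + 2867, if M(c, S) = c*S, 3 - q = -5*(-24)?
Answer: 522199/234 ≈ 2231.6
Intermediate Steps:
q = -117 (q = 3 - (-5)*(-24) = 3 - 1*120 = 3 - 120 = -117)
M(c, S) = S*c
b(r, R) = 2 - 35*R + (R + r)/(2*r) (b(r, R) = 2 + (-35*R + (R + r)/(r + r)) = 2 + (-35*R + (R + r)/((2*r))) = 2 + (-35*R + (R + r)*(1/(2*r))) = 2 + (-35*R + (R + r)/(2*r)) = 2 - 35*R + (R + r)/(2*r))
(-1618 + b(q, M(4, -7))) + 2867 = (-1618 + (5/2 - (-245)*4 + (½)*(-7*4)/(-117))) + 2867 = (-1618 + (5/2 - 35*(-28) + (½)*(-28)*(-1/117))) + 2867 = (-1618 + (5/2 + 980 + 14/117)) + 2867 = (-1618 + 229933/234) + 2867 = -148679/234 + 2867 = 522199/234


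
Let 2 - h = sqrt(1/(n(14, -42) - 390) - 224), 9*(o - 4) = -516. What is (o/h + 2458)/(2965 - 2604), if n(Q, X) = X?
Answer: 242059546/35557417 - 640*I*sqrt(290307)/35557417 ≈ 6.8076 - 0.0096979*I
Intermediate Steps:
o = -160/3 (o = 4 + (1/9)*(-516) = 4 - 172/3 = -160/3 ≈ -53.333)
h = 2 - I*sqrt(290307)/36 (h = 2 - sqrt(1/(-42 - 390) - 224) = 2 - sqrt(1/(-432) - 224) = 2 - sqrt(-1/432 - 224) = 2 - sqrt(-96769/432) = 2 - I*sqrt(290307)/36 ≈ 2.0 - 14.967*I)
(o/h + 2458)/(2965 - 2604) = (-160/(3*(2 - I*sqrt(290307)/36)) + 2458)/(2965 - 2604) = (2458 - 160/(3*(2 - I*sqrt(290307)/36)))/361 = (2458 - 160/(3*(2 - I*sqrt(290307)/36)))*(1/361) = 2458/361 - 160/(1083*(2 - I*sqrt(290307)/36))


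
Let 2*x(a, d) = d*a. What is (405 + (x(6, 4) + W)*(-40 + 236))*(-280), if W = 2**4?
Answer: -1650040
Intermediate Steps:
x(a, d) = a*d/2 (x(a, d) = (d*a)/2 = (a*d)/2 = a*d/2)
W = 16
(405 + (x(6, 4) + W)*(-40 + 236))*(-280) = (405 + ((1/2)*6*4 + 16)*(-40 + 236))*(-280) = (405 + (12 + 16)*196)*(-280) = (405 + 28*196)*(-280) = (405 + 5488)*(-280) = 5893*(-280) = -1650040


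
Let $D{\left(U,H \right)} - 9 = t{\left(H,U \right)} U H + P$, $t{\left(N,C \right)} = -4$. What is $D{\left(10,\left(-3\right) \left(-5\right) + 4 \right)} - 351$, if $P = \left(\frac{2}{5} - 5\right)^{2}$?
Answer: $- \frac{27021}{25} \approx -1080.8$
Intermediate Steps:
$P = \frac{529}{25}$ ($P = \left(2 \cdot \frac{1}{5} - 5\right)^{2} = \left(\frac{2}{5} - 5\right)^{2} = \left(- \frac{23}{5}\right)^{2} = \frac{529}{25} \approx 21.16$)
$D{\left(U,H \right)} = \frac{754}{25} - 4 H U$ ($D{\left(U,H \right)} = 9 + \left(- 4 U H + \frac{529}{25}\right) = 9 - \left(- \frac{529}{25} + 4 H U\right) = \frac{754}{25} - 4 H U$)
$D{\left(10,\left(-3\right) \left(-5\right) + 4 \right)} - 351 = \left(\frac{754}{25} - 4 \left(\left(-3\right) \left(-5\right) + 4\right) 10\right) - 351 = \left(\frac{754}{25} - 4 \left(15 + 4\right) 10\right) - 351 = \left(\frac{754}{25} - 76 \cdot 10\right) - 351 = \left(\frac{754}{25} - 760\right) - 351 = - \frac{18246}{25} - 351 = - \frac{27021}{25}$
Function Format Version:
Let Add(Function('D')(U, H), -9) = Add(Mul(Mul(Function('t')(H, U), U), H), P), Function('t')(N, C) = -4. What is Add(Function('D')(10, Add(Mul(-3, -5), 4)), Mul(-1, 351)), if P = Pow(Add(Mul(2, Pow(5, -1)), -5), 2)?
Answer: Rational(-27021, 25) ≈ -1080.8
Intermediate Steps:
P = Rational(529, 25) (P = Pow(Add(Mul(2, Rational(1, 5)), -5), 2) = Pow(Add(Rational(2, 5), -5), 2) = Pow(Rational(-23, 5), 2) = Rational(529, 25) ≈ 21.160)
Function('D')(U, H) = Add(Rational(754, 25), Mul(-4, H, U)) (Function('D')(U, H) = Add(9, Add(Mul(Mul(-4, U), H), Rational(529, 25))) = Add(9, Add(Mul(-4, H, U), Rational(529, 25))) = Add(9, Add(Rational(529, 25), Mul(-4, H, U))) = Add(Rational(754, 25), Mul(-4, H, U)))
Add(Function('D')(10, Add(Mul(-3, -5), 4)), Mul(-1, 351)) = Add(Add(Rational(754, 25), Mul(-4, Add(Mul(-3, -5), 4), 10)), Mul(-1, 351)) = Add(Add(Rational(754, 25), Mul(-4, Add(15, 4), 10)), -351) = Add(Add(Rational(754, 25), Mul(-4, 19, 10)), -351) = Add(Add(Rational(754, 25), -760), -351) = Add(Rational(-18246, 25), -351) = Rational(-27021, 25)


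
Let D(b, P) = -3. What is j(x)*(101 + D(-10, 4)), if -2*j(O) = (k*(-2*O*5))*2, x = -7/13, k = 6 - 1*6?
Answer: 0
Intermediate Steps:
k = 0 (k = 6 - 6 = 0)
x = -7/13 (x = -7*1/13 = -7/13 ≈ -0.53846)
j(O) = 0 (j(O) = -0*(-2*O*5)*2/2 = -0*(-10*O)*2/2 = -0*2 = -½*0 = 0)
j(x)*(101 + D(-10, 4)) = 0*(101 - 3) = 0*98 = 0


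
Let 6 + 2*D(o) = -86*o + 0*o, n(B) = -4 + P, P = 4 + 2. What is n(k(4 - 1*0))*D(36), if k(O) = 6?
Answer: -3102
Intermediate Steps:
P = 6
n(B) = 2 (n(B) = -4 + 6 = 2)
D(o) = -3 - 43*o (D(o) = -3 + (-86*o + 0*o)/2 = -3 + (-86*o + 0)/2 = -3 + (-86*o)/2 = -3 - 43*o)
n(k(4 - 1*0))*D(36) = 2*(-3 - 43*36) = 2*(-3 - 1548) = 2*(-1551) = -3102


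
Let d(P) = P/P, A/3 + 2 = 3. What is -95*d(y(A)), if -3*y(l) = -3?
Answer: -95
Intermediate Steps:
A = 3 (A = -6 + 3*3 = -6 + 9 = 3)
y(l) = 1 (y(l) = -⅓*(-3) = 1)
d(P) = 1
-95*d(y(A)) = -95*1 = -95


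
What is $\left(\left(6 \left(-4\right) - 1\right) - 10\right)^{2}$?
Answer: $1225$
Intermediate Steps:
$\left(\left(6 \left(-4\right) - 1\right) - 10\right)^{2} = \left(\left(-24 - 1\right) - 10\right)^{2} = \left(-25 - 10\right)^{2} = \left(-35\right)^{2} = 1225$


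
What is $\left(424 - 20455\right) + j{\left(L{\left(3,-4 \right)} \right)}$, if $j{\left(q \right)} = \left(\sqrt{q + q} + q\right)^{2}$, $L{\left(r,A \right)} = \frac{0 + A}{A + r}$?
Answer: $-20007 + 16 \sqrt{2} \approx -19984.0$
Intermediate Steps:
$L{\left(r,A \right)} = \frac{A}{A + r}$
$j{\left(q \right)} = \left(q + \sqrt{2} \sqrt{q}\right)^{2}$ ($j{\left(q \right)} = \left(\sqrt{2 q} + q\right)^{2} = \left(\sqrt{2} \sqrt{q} + q\right)^{2} = \left(q + \sqrt{2} \sqrt{q}\right)^{2}$)
$\left(424 - 20455\right) + j{\left(L{\left(3,-4 \right)} \right)} = \left(424 - 20455\right) + \left(- \frac{4}{-4 + 3} + \sqrt{2} \sqrt{- \frac{4}{-4 + 3}}\right)^{2} = -20031 + \left(- \frac{4}{-1} + \sqrt{2} \sqrt{- \frac{4}{-1}}\right)^{2} = -20031 + \left(\left(-4\right) \left(-1\right) + \sqrt{2} \sqrt{\left(-4\right) \left(-1\right)}\right)^{2} = -20031 + \left(4 + \sqrt{2} \sqrt{4}\right)^{2} = -20031 + \left(4 + \sqrt{2} \cdot 2\right)^{2} = -20031 + \left(4 + 2 \sqrt{2}\right)^{2}$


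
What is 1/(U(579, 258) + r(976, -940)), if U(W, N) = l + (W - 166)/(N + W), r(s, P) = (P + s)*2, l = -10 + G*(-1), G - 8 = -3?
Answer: 837/48122 ≈ 0.017393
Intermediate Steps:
G = 5 (G = 8 - 3 = 5)
l = -15 (l = -10 + 5*(-1) = -10 - 5 = -15)
r(s, P) = 2*P + 2*s
U(W, N) = -15 + (-166 + W)/(N + W) (U(W, N) = -15 + (W - 166)/(N + W) = -15 + (-166 + W)/(N + W))
1/(U(579, 258) + r(976, -940)) = 1/((-166 - 15*258 - 14*579)/(258 + 579) + (2*(-940) + 2*976)) = 1/((-166 - 3870 - 8106)/837 + (-1880 + 1952)) = 1/((1/837)*(-12142) + 72) = 1/(-12142/837 + 72) = 1/(48122/837) = 837/48122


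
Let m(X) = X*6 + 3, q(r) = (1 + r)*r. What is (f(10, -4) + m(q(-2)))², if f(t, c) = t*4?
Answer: 3025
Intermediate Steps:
q(r) = r*(1 + r)
f(t, c) = 4*t
m(X) = 3 + 6*X (m(X) = 6*X + 3 = 3 + 6*X)
(f(10, -4) + m(q(-2)))² = (4*10 + (3 + 6*(-2*(1 - 2))))² = (40 + (3 + 6*(-2*(-1))))² = (40 + (3 + 6*2))² = (40 + (3 + 12))² = (40 + 15)² = 55² = 3025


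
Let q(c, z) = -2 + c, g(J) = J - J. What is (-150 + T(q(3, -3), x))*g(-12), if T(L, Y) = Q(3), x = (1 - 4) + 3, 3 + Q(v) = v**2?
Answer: 0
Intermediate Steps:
g(J) = 0
Q(v) = -3 + v**2
x = 0 (x = -3 + 3 = 0)
T(L, Y) = 6 (T(L, Y) = -3 + 3**2 = -3 + 9 = 6)
(-150 + T(q(3, -3), x))*g(-12) = (-150 + 6)*0 = -144*0 = 0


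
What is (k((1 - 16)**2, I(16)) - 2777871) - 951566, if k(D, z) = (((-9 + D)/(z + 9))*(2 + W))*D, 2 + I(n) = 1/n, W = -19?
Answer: -434645581/113 ≈ -3.8464e+6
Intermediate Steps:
I(n) = -2 + 1/n
k(D, z) = -17*D*(-9 + D)/(9 + z) (k(D, z) = (((-9 + D)/(z + 9))*(2 - 19))*D = (((-9 + D)/(9 + z))*(-17))*D = (-17*(-9 + D)/(9 + z))*D = -17*D*(-9 + D)/(9 + z))
(k((1 - 16)**2, I(16)) - 2777871) - 951566 = (17*(1 - 16)**2*(9 - (1 - 16)**2)/(9 + (-2 + 1/16)) - 2777871) - 951566 = (17*(-15)**2*(9 - 1*(-15)**2)/(9 + (-2 + 1/16)) - 2777871) - 951566 = (17*225*(9 - 1*225)/(9 - 31/16) - 2777871) - 951566 = (17*225*(9 - 225)/(113/16) - 2777871) - 951566 = (17*225*(16/113)*(-216) - 2777871) - 951566 = (-13219200/113 - 2777871) - 951566 = -327118623/113 - 951566 = -434645581/113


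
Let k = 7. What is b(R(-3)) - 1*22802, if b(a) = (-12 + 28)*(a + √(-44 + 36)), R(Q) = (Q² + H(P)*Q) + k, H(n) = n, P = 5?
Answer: -22786 + 32*I*√2 ≈ -22786.0 + 45.255*I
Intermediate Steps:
R(Q) = 7 + Q² + 5*Q (R(Q) = (Q² + 5*Q) + 7 = 7 + Q² + 5*Q)
b(a) = 16*a + 32*I*√2 (b(a) = 16*(a + √(-8)) = 16*(a + 2*I*√2) = 16*a + 32*I*√2)
b(R(-3)) - 1*22802 = (16*(7 + (-3)² + 5*(-3)) + 32*I*√2) - 1*22802 = (16*(7 + 9 - 15) + 32*I*√2) - 22802 = (16*1 + 32*I*√2) - 22802 = (16 + 32*I*√2) - 22802 = -22786 + 32*I*√2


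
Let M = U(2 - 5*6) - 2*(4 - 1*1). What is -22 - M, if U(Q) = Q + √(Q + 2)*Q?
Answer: 12 + 28*I*√26 ≈ 12.0 + 142.77*I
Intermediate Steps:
U(Q) = Q + Q*√(2 + Q) (U(Q) = Q + √(2 + Q)*Q = Q + Q*√(2 + Q))
M = -34 - 28*I*√26 (M = (2 - 5*6)*(1 + √(2 + (2 - 5*6))) - 2*(4 - 1*1) = (2 - 30)*(1 + √(2 + (2 - 30))) - 2*(4 - 1) = -28*(1 + √(2 - 28)) - 2*3 = -28*(1 + √(-26)) - 6 = -28*(1 + I*√26) - 6 = (-28 - 28*I*√26) - 6 = -34 - 28*I*√26 ≈ -34.0 - 142.77*I)
-22 - M = -22 - (-34 - 28*I*√26) = -22 + (34 + 28*I*√26) = 12 + 28*I*√26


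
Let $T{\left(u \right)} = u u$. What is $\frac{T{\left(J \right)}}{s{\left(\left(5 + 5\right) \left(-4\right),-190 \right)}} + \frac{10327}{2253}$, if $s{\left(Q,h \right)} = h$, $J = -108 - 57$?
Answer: $- \frac{11875159}{85614} \approx -138.71$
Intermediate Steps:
$J = -165$ ($J = -108 - 57 = -165$)
$T{\left(u \right)} = u^{2}$
$\frac{T{\left(J \right)}}{s{\left(\left(5 + 5\right) \left(-4\right),-190 \right)}} + \frac{10327}{2253} = \frac{\left(-165\right)^{2}}{-190} + \frac{10327}{2253} = 27225 \left(- \frac{1}{190}\right) + 10327 \cdot \frac{1}{2253} = - \frac{5445}{38} + \frac{10327}{2253} = - \frac{11875159}{85614}$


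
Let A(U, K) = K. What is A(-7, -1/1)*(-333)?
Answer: 333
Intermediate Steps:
A(-7, -1/1)*(-333) = -1/1*(-333) = -1*1*(-333) = -1*(-333) = 333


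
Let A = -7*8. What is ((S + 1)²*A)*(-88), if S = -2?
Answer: 4928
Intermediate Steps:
A = -56
((S + 1)²*A)*(-88) = ((-2 + 1)²*(-56))*(-88) = ((-1)²*(-56))*(-88) = (1*(-56))*(-88) = -56*(-88) = 4928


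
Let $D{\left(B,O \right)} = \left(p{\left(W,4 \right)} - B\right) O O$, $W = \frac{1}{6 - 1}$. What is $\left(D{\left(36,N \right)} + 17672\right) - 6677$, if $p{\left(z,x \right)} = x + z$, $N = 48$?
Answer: $- \frac{311361}{5} \approx -62272.0$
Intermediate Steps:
$W = \frac{1}{5} \approx 0.2$
$D{\left(B,O \right)} = O^{2} \left(\frac{21}{5} - B\right)$ ($D{\left(B,O \right)} = \left(\left(4 + \frac{1}{5}\right) - B\right) O O = \left(\frac{21}{5} - B\right) O O = O \left(\frac{21}{5} - B\right) O = O^{2} \left(\frac{21}{5} - B\right)$)
$\left(D{\left(36,N \right)} + 17672\right) - 6677 = \left(48^{2} \left(\frac{21}{5} - 36\right) + 17672\right) - 6677 = \left(2304 \left(\frac{21}{5} - 36\right) + 17672\right) - 6677 = \left(2304 \left(- \frac{159}{5}\right) + 17672\right) - 6677 = \left(- \frac{366336}{5} + 17672\right) - 6677 = - \frac{277976}{5} - 6677 = - \frac{311361}{5}$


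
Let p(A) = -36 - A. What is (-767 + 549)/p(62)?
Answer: 109/49 ≈ 2.2245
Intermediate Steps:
(-767 + 549)/p(62) = (-767 + 549)/(-36 - 1*62) = -218/(-36 - 62) = -218/(-98) = -218*(-1/98) = 109/49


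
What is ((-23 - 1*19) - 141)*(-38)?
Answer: 6954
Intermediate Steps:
((-23 - 1*19) - 141)*(-38) = ((-23 - 19) - 141)*(-38) = (-42 - 141)*(-38) = -183*(-38) = 6954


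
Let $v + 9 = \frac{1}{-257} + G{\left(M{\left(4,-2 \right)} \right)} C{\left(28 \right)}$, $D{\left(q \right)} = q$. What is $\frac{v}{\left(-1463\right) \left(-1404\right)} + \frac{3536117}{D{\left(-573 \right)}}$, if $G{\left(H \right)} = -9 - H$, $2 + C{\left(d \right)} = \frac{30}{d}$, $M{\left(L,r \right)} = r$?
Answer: $- \frac{966944121607}{156685704} \approx -6171.2$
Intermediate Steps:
$C{\left(d \right)} = -2 + \frac{30}{d}$
$v = - \frac{1287}{514}$ ($v = -9 + \left(\frac{1}{-257} + \left(-9 - -2\right) \left(-2 + \frac{30}{28}\right)\right) = -9 - \left(\frac{1}{257} - \left(-9 + 2\right) \left(-2 + 30 \cdot \frac{1}{28}\right)\right) = -9 - \left(\frac{1}{257} + 7 \left(-2 + \frac{15}{14}\right)\right) = -9 - - \frac{3339}{514} = -9 + \left(- \frac{1}{257} + \frac{13}{2}\right) = -9 + \frac{3339}{514} = - \frac{1287}{514} \approx -2.5039$)
$\frac{v}{\left(-1463\right) \left(-1404\right)} + \frac{3536117}{D{\left(-573 \right)}} = - \frac{1287}{514 \left(\left(-1463\right) \left(-1404\right)\right)} + \frac{3536117}{-573} = - \frac{1287}{514 \cdot 2054052} + 3536117 \left(- \frac{1}{573}\right) = \left(- \frac{1287}{514}\right) \frac{1}{2054052} - \frac{3536117}{573} = - \frac{1}{820344} - \frac{3536117}{573} = - \frac{966944121607}{156685704}$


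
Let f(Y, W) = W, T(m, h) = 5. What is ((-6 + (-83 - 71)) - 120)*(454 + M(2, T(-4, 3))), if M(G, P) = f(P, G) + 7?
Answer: -129640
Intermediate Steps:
M(G, P) = 7 + G (M(G, P) = G + 7 = 7 + G)
((-6 + (-83 - 71)) - 120)*(454 + M(2, T(-4, 3))) = ((-6 + (-83 - 71)) - 120)*(454 + (7 + 2)) = ((-6 - 154) - 120)*(454 + 9) = (-160 - 120)*463 = -280*463 = -129640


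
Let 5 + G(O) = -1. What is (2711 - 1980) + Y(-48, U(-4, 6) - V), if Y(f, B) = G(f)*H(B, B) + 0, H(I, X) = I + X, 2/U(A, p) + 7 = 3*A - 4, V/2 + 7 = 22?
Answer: 25117/23 ≈ 1092.0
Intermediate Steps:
V = 30 (V = -14 + 2*22 = -14 + 44 = 30)
G(O) = -6 (G(O) = -5 - 1 = -6)
U(A, p) = 2/(-11 + 3*A) (U(A, p) = 2/(-7 + (3*A - 4)) = 2/(-7 + (-4 + 3*A)) = 2/(-11 + 3*A))
Y(f, B) = -12*B (Y(f, B) = -6*(B + B) + 0 = -12*B + 0 = -12*B)
(2711 - 1980) + Y(-48, U(-4, 6) - V) = (2711 - 1980) - 12*(2/(-11 + 3*(-4)) - 1*30) = 731 - 12*(2/(-11 - 12) - 30) = 731 - 12*(2/(-23) - 30) = 731 - 12*(2*(-1/23) - 30) = 731 - 12*(-2/23 - 30) = 731 - 12*(-692/23) = 731 + 8304/23 = 25117/23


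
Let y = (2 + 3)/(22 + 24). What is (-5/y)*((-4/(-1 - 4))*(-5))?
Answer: 184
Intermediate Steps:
y = 5/46 ≈ 0.10870
(-5/y)*((-4/(-1 - 4))*(-5)) = (-5/5/46)*((-4/(-1 - 4))*(-5)) = (-5*46/5)*((-4/(-5))*(-5)) = -46*(-⅕*(-4))*(-5) = -184*(-5)/5 = -46*(-4) = 184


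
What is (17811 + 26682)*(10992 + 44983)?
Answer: 2490495675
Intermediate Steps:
(17811 + 26682)*(10992 + 44983) = 44493*55975 = 2490495675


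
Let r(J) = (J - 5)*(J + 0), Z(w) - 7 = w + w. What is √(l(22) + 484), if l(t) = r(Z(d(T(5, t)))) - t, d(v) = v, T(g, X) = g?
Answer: 3*√74 ≈ 25.807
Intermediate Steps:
Z(w) = 7 + 2*w (Z(w) = 7 + (w + w) = 7 + 2*w)
r(J) = J*(-5 + J) (r(J) = (-5 + J)*J = J*(-5 + J))
l(t) = 204 - t (l(t) = (7 + 2*5)*(-5 + (7 + 2*5)) - t = (7 + 10)*(-5 + (7 + 10)) - t = 17*(-5 + 17) - t = 17*12 - t = 204 - t)
√(l(22) + 484) = √((204 - 1*22) + 484) = √((204 - 22) + 484) = √(182 + 484) = √666 = 3*√74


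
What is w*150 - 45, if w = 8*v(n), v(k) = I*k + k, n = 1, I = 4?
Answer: 5955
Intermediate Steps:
v(k) = 5*k (v(k) = 4*k + k = 5*k)
w = 40 (w = 8*(5*1) = 8*5 = 40)
w*150 - 45 = 40*150 - 45 = 6000 - 45 = 5955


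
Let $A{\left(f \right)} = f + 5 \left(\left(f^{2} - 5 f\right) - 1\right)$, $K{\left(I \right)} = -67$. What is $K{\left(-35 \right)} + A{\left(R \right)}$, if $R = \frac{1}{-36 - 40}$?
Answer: $- \frac{414043}{5776} \approx -71.683$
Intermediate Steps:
$R = - \frac{1}{76}$ ($R = \frac{1}{-76} = - \frac{1}{76} \approx -0.013158$)
$A{\left(f \right)} = -5 - 24 f + 5 f^{2}$ ($A{\left(f \right)} = f + 5 \left(-1 + f^{2} - 5 f\right) = f - \left(5 - 5 f^{2} + 25 f\right) = -5 - 24 f + 5 f^{2}$)
$K{\left(-35 \right)} + A{\left(R \right)} = -67 - \left(\frac{89}{19} - \frac{5}{5776}\right) = -67 + \left(-5 + \frac{6}{19} + 5 \cdot \frac{1}{5776}\right) = -67 + \left(-5 + \frac{6}{19} + \frac{5}{5776}\right) = -67 - \frac{27051}{5776} = - \frac{414043}{5776}$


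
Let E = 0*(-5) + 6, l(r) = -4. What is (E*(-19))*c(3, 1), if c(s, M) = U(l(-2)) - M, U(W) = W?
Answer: 570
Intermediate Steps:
c(s, M) = -4 - M
E = 6 (E = 0 + 6 = 6)
(E*(-19))*c(3, 1) = (6*(-19))*(-4 - 1*1) = -114*(-4 - 1) = -114*(-5) = 570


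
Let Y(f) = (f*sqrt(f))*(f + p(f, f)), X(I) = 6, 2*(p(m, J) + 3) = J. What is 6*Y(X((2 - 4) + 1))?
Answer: 216*sqrt(6) ≈ 529.09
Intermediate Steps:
p(m, J) = -3 + J/2
Y(f) = f**(3/2)*(-3 + 3*f/2) (Y(f) = (f*sqrt(f))*(f + (-3 + f/2)) = f**(3/2)*(-3 + 3*f/2))
6*Y(X((2 - 4) + 1)) = 6*(3*6**(3/2)*(-2 + 6)/2) = 6*((3/2)*(6*sqrt(6))*4) = 6*(36*sqrt(6)) = 216*sqrt(6)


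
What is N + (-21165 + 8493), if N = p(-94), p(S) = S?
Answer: -12766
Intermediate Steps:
N = -94
N + (-21165 + 8493) = -94 + (-21165 + 8493) = -94 - 12672 = -12766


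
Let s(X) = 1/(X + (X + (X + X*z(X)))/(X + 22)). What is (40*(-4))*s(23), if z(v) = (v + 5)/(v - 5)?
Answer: -64800/10051 ≈ -6.4471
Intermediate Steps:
z(v) = (5 + v)/(-5 + v)
s(X) = 1/(X + (2*X + X*(5 + X)/(-5 + X))/(22 + X)) (s(X) = 1/(X + (X + (X + X*((5 + X)/(-5 + X))))/(X + 22)) = 1/(X + (X + (X + X*(5 + X)/(-5 + X)))/(22 + X)) = 1/(X + (2*X + X*(5 + X)/(-5 + X))/(22 + X)))
(40*(-4))*s(23) = (40*(-4))*((-5 + 23)*(22 + 23)/(23*(5 + 23 + (-5 + 23)*(24 + 23)))) = -160*18*45/(23*(5 + 23 + 18*47)) = -160*18*45/(23*(5 + 23 + 846)) = -160*18*45/(23*874) = -160*405/10051 = -64800/10051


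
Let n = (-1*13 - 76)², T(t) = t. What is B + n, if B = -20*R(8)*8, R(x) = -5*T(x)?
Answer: 14321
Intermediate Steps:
R(x) = -5*x
B = 6400 (B = -(-100)*8*8 = -20*(-40)*8 = 800*8 = 6400)
n = 7921 (n = (-13 - 76)² = (-89)² = 7921)
B + n = 6400 + 7921 = 14321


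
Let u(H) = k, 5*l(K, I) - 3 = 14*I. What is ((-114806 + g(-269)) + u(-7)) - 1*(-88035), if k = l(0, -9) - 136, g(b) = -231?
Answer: -135813/5 ≈ -27163.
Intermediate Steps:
l(K, I) = ⅗ + 14*I/5 (l(K, I) = ⅗ + (14*I)/5 = ⅗ + 14*I/5)
k = -803/5 (k = (⅗ + (14/5)*(-9)) - 136 = (⅗ - 126/5) - 136 = -123/5 - 136 = -803/5 ≈ -160.60)
u(H) = -803/5
((-114806 + g(-269)) + u(-7)) - 1*(-88035) = ((-114806 - 231) - 803/5) - 1*(-88035) = (-115037 - 803/5) + 88035 = -575988/5 + 88035 = -135813/5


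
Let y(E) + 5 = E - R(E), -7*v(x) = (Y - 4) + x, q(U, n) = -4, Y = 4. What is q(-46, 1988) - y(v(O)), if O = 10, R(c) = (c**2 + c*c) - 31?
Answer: -1200/49 ≈ -24.490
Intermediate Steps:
R(c) = -31 + 2*c**2 (R(c) = (c**2 + c**2) - 31 = 2*c**2 - 31 = -31 + 2*c**2)
v(x) = -x/7 (v(x) = -((4 - 4) + x)/7 = -(0 + x)/7 = -x/7)
y(E) = 26 + E - 2*E**2 (y(E) = -5 + (E - (-31 + 2*E**2)) = -5 + (E + (31 - 2*E**2)) = -5 + (31 + E - 2*E**2) = 26 + E - 2*E**2)
q(-46, 1988) - y(v(O)) = -4 - (26 - 1/7*10 - 2*(-1/7*10)**2) = -4 - (26 - 10/7 - 2*(-10/7)**2) = -4 - (26 - 10/7 - 2*100/49) = -4 - (26 - 10/7 - 200/49) = -4 - 1*1004/49 = -4 - 1004/49 = -1200/49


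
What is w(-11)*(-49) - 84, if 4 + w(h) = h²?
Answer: -5817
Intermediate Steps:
w(h) = -4 + h²
w(-11)*(-49) - 84 = (-4 + (-11)²)*(-49) - 84 = (-4 + 121)*(-49) - 84 = 117*(-49) - 84 = -5733 - 84 = -5817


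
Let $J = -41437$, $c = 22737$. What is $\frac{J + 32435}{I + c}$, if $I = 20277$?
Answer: $- \frac{4501}{21507} \approx -0.20928$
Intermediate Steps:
$\frac{J + 32435}{I + c} = \frac{-41437 + 32435}{20277 + 22737} = - \frac{9002}{43014} = \left(-9002\right) \frac{1}{43014} = - \frac{4501}{21507}$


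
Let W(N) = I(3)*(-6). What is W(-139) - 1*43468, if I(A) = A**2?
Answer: -43522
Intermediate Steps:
W(N) = -54 (W(N) = 3**2*(-6) = 9*(-6) = -54)
W(-139) - 1*43468 = -54 - 1*43468 = -54 - 43468 = -43522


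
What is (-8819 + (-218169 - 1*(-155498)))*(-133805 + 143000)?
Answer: -657350550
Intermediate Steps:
(-8819 + (-218169 - 1*(-155498)))*(-133805 + 143000) = (-8819 + (-218169 + 155498))*9195 = (-8819 - 62671)*9195 = -71490*9195 = -657350550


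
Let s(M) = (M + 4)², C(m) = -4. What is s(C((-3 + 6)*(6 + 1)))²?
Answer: 0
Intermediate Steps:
s(M) = (4 + M)²
s(C((-3 + 6)*(6 + 1)))² = ((4 - 4)²)² = (0²)² = 0² = 0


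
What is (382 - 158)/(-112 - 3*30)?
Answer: -112/101 ≈ -1.1089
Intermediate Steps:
(382 - 158)/(-112 - 3*30) = 224/(-112 - 90) = 224/(-202) = 224*(-1/202) = -112/101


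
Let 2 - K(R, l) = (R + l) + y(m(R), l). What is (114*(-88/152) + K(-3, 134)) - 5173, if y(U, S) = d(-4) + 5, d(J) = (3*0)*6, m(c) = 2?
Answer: -5373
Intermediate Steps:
d(J) = 0 (d(J) = 0*6 = 0)
y(U, S) = 5 (y(U, S) = 0 + 5 = 5)
K(R, l) = -3 - R - l (K(R, l) = 2 - ((R + l) + 5) = 2 - (5 + R + l) = 2 + (-5 - R - l) = -3 - R - l)
(114*(-88/152) + K(-3, 134)) - 5173 = (114*(-88/152) + (-3 - 1*(-3) - 1*134)) - 5173 = (114*(-88*1/152) + (-3 + 3 - 134)) - 5173 = (114*(-11/19) - 134) - 5173 = (-66 - 134) - 5173 = -200 - 5173 = -5373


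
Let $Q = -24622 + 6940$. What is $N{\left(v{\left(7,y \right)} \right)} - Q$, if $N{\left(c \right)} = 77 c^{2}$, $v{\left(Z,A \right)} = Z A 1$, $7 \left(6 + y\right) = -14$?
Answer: $259154$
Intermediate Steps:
$y = -8$ ($y = -6 + \frac{1}{7} \left(-14\right) = -6 - 2 = -8$)
$v{\left(Z,A \right)} = A Z$ ($v{\left(Z,A \right)} = A Z 1 = A Z$)
$Q = -17682$
$N{\left(v{\left(7,y \right)} \right)} - Q = 77 \left(\left(-8\right) 7\right)^{2} - -17682 = 77 \left(-56\right)^{2} + 17682 = 77 \cdot 3136 + 17682 = 241472 + 17682 = 259154$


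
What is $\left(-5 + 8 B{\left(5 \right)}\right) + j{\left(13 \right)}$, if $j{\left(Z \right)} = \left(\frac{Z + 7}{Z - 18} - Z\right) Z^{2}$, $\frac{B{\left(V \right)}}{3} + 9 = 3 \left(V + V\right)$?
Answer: $-2374$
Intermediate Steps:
$B{\left(V \right)} = -27 + 18 V$ ($B{\left(V \right)} = -27 + 3 \cdot 3 \left(V + V\right) = -27 + 3 \cdot 3 \cdot 2 V = -27 + 3 \cdot 6 V = -27 + 18 V$)
$j{\left(Z \right)} = Z^{2} \left(- Z + \frac{7 + Z}{-18 + Z}\right)$ ($j{\left(Z \right)} = \left(\frac{7 + Z}{-18 + Z} - Z\right) Z^{2} = \left(- Z + \frac{7 + Z}{-18 + Z}\right) Z^{2} = Z^{2} \left(- Z + \frac{7 + Z}{-18 + Z}\right)$)
$\left(-5 + 8 B{\left(5 \right)}\right) + j{\left(13 \right)} = \left(-5 + 8 \left(-27 + 18 \cdot 5\right)\right) + \frac{13^{2} \left(7 - 13^{2} + 19 \cdot 13\right)}{-18 + 13} = \left(-5 + 8 \left(-27 + 90\right)\right) + \frac{169 \left(7 - 169 + 247\right)}{-5} = \left(-5 + 8 \cdot 63\right) + 169 \left(- \frac{1}{5}\right) \left(7 - 169 + 247\right) = \left(-5 + 504\right) + 169 \left(- \frac{1}{5}\right) 85 = 499 - 2873 = -2374$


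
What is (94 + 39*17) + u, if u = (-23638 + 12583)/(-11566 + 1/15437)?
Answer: 135328722172/178544341 ≈ 757.96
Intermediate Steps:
u = 170656035/178544341 (u = -11055/(-11566 + 1/15437) = -11055/(-178544341/15437) = -11055*(-15437/178544341) = 170656035/178544341 ≈ 0.95582)
(94 + 39*17) + u = (94 + 39*17) + 170656035/178544341 = (94 + 663) + 170656035/178544341 = 757 + 170656035/178544341 = 135328722172/178544341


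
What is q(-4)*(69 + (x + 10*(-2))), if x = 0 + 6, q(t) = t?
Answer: -220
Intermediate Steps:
x = 6
q(-4)*(69 + (x + 10*(-2))) = -4*(69 + (6 + 10*(-2))) = -4*(69 + (6 - 20)) = -4*(69 - 14) = -4*55 = -220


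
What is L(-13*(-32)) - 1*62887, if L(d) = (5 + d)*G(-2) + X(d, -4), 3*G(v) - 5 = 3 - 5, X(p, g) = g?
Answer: -62470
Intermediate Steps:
G(v) = 1 (G(v) = 5/3 + (3 - 5)/3 = 5/3 + (1/3)*(-2) = 5/3 - 2/3 = 1)
L(d) = 1 + d (L(d) = (5 + d)*1 - 4 = (5 + d) - 4 = 1 + d)
L(-13*(-32)) - 1*62887 = (1 - 13*(-32)) - 1*62887 = (1 + 416) - 62887 = 417 - 62887 = -62470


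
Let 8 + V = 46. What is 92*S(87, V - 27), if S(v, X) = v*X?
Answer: 88044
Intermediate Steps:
V = 38 (V = -8 + 46 = 38)
S(v, X) = X*v
92*S(87, V - 27) = 92*((38 - 27)*87) = 92*(11*87) = 92*957 = 88044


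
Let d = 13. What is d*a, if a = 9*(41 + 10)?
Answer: 5967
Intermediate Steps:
a = 459 (a = 9*51 = 459)
d*a = 13*459 = 5967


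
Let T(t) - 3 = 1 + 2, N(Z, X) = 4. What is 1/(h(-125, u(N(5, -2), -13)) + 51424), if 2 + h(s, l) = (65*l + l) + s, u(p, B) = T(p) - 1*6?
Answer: 1/51297 ≈ 1.9494e-5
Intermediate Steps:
T(t) = 6 (T(t) = 3 + (1 + 2) = 3 + 3 = 6)
u(p, B) = 0 (u(p, B) = 6 - 1*6 = 6 - 6 = 0)
h(s, l) = -2 + s + 66*l (h(s, l) = -2 + ((65*l + l) + s) = -2 + (66*l + s) = -2 + (s + 66*l) = -2 + s + 66*l)
1/(h(-125, u(N(5, -2), -13)) + 51424) = 1/((-2 - 125 + 66*0) + 51424) = 1/((-2 - 125 + 0) + 51424) = 1/(-127 + 51424) = 1/51297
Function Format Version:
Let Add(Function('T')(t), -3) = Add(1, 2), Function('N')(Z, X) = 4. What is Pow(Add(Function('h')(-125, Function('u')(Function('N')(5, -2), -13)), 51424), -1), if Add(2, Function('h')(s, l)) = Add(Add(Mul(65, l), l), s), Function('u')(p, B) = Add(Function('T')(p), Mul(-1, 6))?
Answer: Rational(1, 51297) ≈ 1.9494e-5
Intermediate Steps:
Function('T')(t) = 6 (Function('T')(t) = Add(3, Add(1, 2)) = Add(3, 3) = 6)
Function('u')(p, B) = 0 (Function('u')(p, B) = Add(6, Mul(-1, 6)) = Add(6, -6) = 0)
Function('h')(s, l) = Add(-2, s, Mul(66, l)) (Function('h')(s, l) = Add(-2, Add(Add(Mul(65, l), l), s)) = Add(-2, Add(Mul(66, l), s)) = Add(-2, Add(s, Mul(66, l))) = Add(-2, s, Mul(66, l)))
Pow(Add(Function('h')(-125, Function('u')(Function('N')(5, -2), -13)), 51424), -1) = Pow(Add(Add(-2, -125, Mul(66, 0)), 51424), -1) = Pow(Add(Add(-2, -125, 0), 51424), -1) = Pow(Add(-127, 51424), -1) = Pow(51297, -1) = Rational(1, 51297)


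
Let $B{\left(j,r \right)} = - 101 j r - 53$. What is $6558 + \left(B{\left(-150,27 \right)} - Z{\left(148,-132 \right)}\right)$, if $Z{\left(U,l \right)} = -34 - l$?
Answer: $415457$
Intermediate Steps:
$B{\left(j,r \right)} = -53 - 101 j r$ ($B{\left(j,r \right)} = - 101 j r - 53 = -53 - 101 j r$)
$6558 + \left(B{\left(-150,27 \right)} - Z{\left(148,-132 \right)}\right) = 6558 - \left(19 - 409050 + 132\right) = 6558 + \left(\left(-53 + 409050\right) - \left(-34 + 132\right)\right) = 6558 + \left(408997 - 98\right) = 6558 + 408899 = 415457$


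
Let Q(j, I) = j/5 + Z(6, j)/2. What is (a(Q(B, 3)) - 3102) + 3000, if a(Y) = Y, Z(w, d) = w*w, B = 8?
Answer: -412/5 ≈ -82.400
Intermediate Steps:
Z(w, d) = w**2
Q(j, I) = 18 + j/5 (Q(j, I) = j/5 + 6**2/2 = j*(1/5) + 36*(1/2) = j/5 + 18 = 18 + j/5)
(a(Q(B, 3)) - 3102) + 3000 = ((18 + (1/5)*8) - 3102) + 3000 = ((18 + 8/5) - 3102) + 3000 = (98/5 - 3102) + 3000 = -15412/5 + 3000 = -412/5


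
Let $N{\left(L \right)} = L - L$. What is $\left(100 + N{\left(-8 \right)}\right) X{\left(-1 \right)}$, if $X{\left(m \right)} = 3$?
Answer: $300$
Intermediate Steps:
$N{\left(L \right)} = 0$
$\left(100 + N{\left(-8 \right)}\right) X{\left(-1 \right)} = \left(100 + 0\right) 3 = 100 \cdot 3 = 300$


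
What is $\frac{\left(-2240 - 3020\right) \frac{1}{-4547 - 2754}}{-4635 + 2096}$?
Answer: $- \frac{5260}{18537239} \approx -0.00028375$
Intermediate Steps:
$\frac{\left(-2240 - 3020\right) \frac{1}{-4547 - 2754}}{-4635 + 2096} = \frac{\left(-5260\right) \frac{1}{-7301}}{-2539} = \left(-5260\right) \left(- \frac{1}{7301}\right) \left(- \frac{1}{2539}\right) = \frac{5260}{7301} \left(- \frac{1}{2539}\right) = - \frac{5260}{18537239}$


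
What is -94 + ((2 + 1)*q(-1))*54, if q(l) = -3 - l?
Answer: -418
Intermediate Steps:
-94 + ((2 + 1)*q(-1))*54 = -94 + ((2 + 1)*(-3 - 1*(-1)))*54 = -94 + (3*(-3 + 1))*54 = -94 + (3*(-2))*54 = -94 - 6*54 = -94 - 324 = -418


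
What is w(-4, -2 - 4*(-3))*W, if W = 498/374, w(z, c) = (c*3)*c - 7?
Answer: 72957/187 ≈ 390.14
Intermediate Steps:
w(z, c) = -7 + 3*c² (w(z, c) = (3*c)*c - 7 = 3*c² - 7 = -7 + 3*c²)
W = 249/187 (W = 498*(1/374) = 249/187 ≈ 1.3316)
w(-4, -2 - 4*(-3))*W = (-7 + 3*(-2 - 4*(-3))²)*(249/187) = (-7 + 3*(-2 + 12)²)*(249/187) = (-7 + 3*10²)*(249/187) = (-7 + 3*100)*(249/187) = (-7 + 300)*(249/187) = 293*(249/187) = 72957/187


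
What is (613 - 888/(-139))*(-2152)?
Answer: -185276440/139 ≈ -1.3329e+6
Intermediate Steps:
(613 - 888/(-139))*(-2152) = (613 - 888*(-1)/139)*(-2152) = (613 - 1*(-888/139))*(-2152) = (613 + 888/139)*(-2152) = (86095/139)*(-2152) = -185276440/139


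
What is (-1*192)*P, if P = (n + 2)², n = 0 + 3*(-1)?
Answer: -192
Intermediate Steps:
n = -3 (n = 0 - 3 = -3)
P = 1 (P = (-3 + 2)² = (-1)² = 1)
(-1*192)*P = -1*192*1 = -192*1 = -192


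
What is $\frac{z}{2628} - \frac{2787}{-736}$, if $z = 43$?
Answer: $\frac{1838971}{483552} \approx 3.803$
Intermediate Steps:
$\frac{z}{2628} - \frac{2787}{-736} = \frac{43}{2628} - \frac{2787}{-736} = 43 \cdot \frac{1}{2628} - - \frac{2787}{736} = \frac{43}{2628} + \frac{2787}{736} = \frac{1838971}{483552}$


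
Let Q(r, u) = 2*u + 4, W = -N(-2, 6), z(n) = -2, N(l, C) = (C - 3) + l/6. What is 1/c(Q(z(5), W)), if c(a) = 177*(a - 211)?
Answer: -1/37583 ≈ -2.6608e-5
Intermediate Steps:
N(l, C) = -3 + C + l/6 (N(l, C) = (-3 + C) + l*(1/6) = (-3 + C) + l/6 = -3 + C + l/6)
W = -8/3 (W = -(-3 + 6 + (1/6)*(-2)) = -(-3 + 6 - 1/3) = -1*8/3 = -8/3 ≈ -2.6667)
Q(r, u) = 4 + 2*u
c(a) = -37347 + 177*a (c(a) = 177*(-211 + a) = -37347 + 177*a)
1/c(Q(z(5), W)) = 1/(-37347 + 177*(4 + 2*(-8/3))) = 1/(-37347 + 177*(4 - 16/3)) = 1/(-37347 + 177*(-4/3)) = 1/(-37347 - 236) = 1/(-37583) = -1/37583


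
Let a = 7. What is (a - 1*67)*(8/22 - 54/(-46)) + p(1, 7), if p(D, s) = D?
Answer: -23087/253 ≈ -91.253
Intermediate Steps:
(a - 1*67)*(8/22 - 54/(-46)) + p(1, 7) = (7 - 1*67)*(8/22 - 54/(-46)) + 1 = (7 - 67)*(8*(1/22) - 54*(-1/46)) + 1 = -60*(4/11 + 27/23) + 1 = -60*389/253 + 1 = -23340/253 + 1 = -23087/253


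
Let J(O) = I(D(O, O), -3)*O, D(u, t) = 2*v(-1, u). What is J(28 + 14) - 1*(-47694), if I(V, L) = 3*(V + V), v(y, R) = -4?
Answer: 45678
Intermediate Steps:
D(u, t) = -8 (D(u, t) = 2*(-4) = -8)
I(V, L) = 6*V (I(V, L) = 3*(2*V) = 6*V)
J(O) = -48*O (J(O) = (6*(-8))*O = -48*O)
J(28 + 14) - 1*(-47694) = -48*(28 + 14) - 1*(-47694) = -48*42 + 47694 = -2016 + 47694 = 45678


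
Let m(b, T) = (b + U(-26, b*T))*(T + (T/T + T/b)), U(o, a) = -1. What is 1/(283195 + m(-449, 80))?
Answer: 449/110824505 ≈ 4.0514e-6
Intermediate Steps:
m(b, T) = (-1 + b)*(1 + T + T/b) (m(b, T) = (b - 1)*(T + (T/T + T/b)) = (-1 + b)*(T + (1 + T/b)) = (-1 + b)*(1 + T + T/b))
1/(283195 + m(-449, 80)) = 1/(283195 + (-1 - 449 + 80*(-449) - 1*80/(-449))) = 1/(283195 + (-1 - 449 - 35920 - 1*80*(-1/449))) = 1/(283195 + (-1 - 449 - 35920 + 80/449)) = 1/(283195 - 16330050/449) = 1/(110824505/449) = 449/110824505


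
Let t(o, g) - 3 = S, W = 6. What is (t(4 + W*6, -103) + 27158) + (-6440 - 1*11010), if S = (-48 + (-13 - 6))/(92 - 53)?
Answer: 378662/39 ≈ 9709.3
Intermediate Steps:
S = -67/39 (S = (-48 - 19)/39 = -67*1/39 = -67/39 ≈ -1.7179)
t(o, g) = 50/39 (t(o, g) = 3 - 67/39 = 50/39)
(t(4 + W*6, -103) + 27158) + (-6440 - 1*11010) = (50/39 + 27158) + (-6440 - 1*11010) = 1059212/39 + (-6440 - 11010) = 1059212/39 - 17450 = 378662/39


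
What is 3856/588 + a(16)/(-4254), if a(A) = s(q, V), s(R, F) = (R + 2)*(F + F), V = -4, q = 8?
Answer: 685436/104223 ≈ 6.5766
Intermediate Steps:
s(R, F) = 2*F*(2 + R) (s(R, F) = (2 + R)*(2*F) = 2*F*(2 + R))
a(A) = -80 (a(A) = 2*(-4)*(2 + 8) = 2*(-4)*10 = -80)
3856/588 + a(16)/(-4254) = 3856/588 - 80/(-4254) = 3856*(1/588) - 80*(-1/4254) = 964/147 + 40/2127 = 685436/104223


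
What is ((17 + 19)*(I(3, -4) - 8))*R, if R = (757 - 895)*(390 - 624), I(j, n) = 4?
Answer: -4650048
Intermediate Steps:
R = 32292 (R = -138*(-234) = 32292)
((17 + 19)*(I(3, -4) - 8))*R = ((17 + 19)*(4 - 8))*32292 = (36*(-4))*32292 = -144*32292 = -4650048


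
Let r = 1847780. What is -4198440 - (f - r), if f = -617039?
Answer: -1733621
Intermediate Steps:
-4198440 - (f - r) = -4198440 - (-617039 - 1*1847780) = -4198440 - (-617039 - 1847780) = -4198440 - 1*(-2464819) = -4198440 + 2464819 = -1733621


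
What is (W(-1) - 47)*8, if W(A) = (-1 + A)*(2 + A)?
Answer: -392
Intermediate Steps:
(W(-1) - 47)*8 = ((-2 - 1 + (-1)²) - 47)*8 = ((-2 - 1 + 1) - 47)*8 = (-2 - 47)*8 = -49*8 = -392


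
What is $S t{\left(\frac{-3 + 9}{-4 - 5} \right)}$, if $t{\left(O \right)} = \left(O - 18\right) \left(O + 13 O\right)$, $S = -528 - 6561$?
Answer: $- \frac{3705184}{3} \approx -1.2351 \cdot 10^{6}$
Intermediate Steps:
$S = -7089$
$t{\left(O \right)} = 14 O \left(-18 + O\right)$ ($t{\left(O \right)} = \left(-18 + O\right) 14 O = 14 O \left(-18 + O\right)$)
$S t{\left(\frac{-3 + 9}{-4 - 5} \right)} = - 7089 \cdot 14 \frac{-3 + 9}{-4 - 5} \left(-18 + \frac{-3 + 9}{-4 - 5}\right) = - 7089 \cdot 14 \frac{6}{-9} \left(-18 + \frac{6}{-9}\right) = - 7089 \cdot 14 \cdot 6 \left(- \frac{1}{9}\right) \left(-18 + 6 \left(- \frac{1}{9}\right)\right) = - 7089 \cdot 14 \left(- \frac{2}{3}\right) \left(-18 - \frac{2}{3}\right) = - 7089 \cdot 14 \left(- \frac{2}{3}\right) \left(- \frac{56}{3}\right) = \left(-7089\right) \frac{1568}{9} = - \frac{3705184}{3}$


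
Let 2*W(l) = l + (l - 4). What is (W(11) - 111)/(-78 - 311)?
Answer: 102/389 ≈ 0.26221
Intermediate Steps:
W(l) = -2 + l (W(l) = (l + (l - 4))/2 = (l + (-4 + l))/2 = (-4 + 2*l)/2 = -2 + l)
(W(11) - 111)/(-78 - 311) = ((-2 + 11) - 111)/(-78 - 311) = (9 - 111)/(-389) = -102*(-1/389) = 102/389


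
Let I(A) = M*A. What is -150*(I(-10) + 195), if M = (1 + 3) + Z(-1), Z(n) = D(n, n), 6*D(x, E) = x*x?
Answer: -23000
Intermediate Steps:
D(x, E) = x²/6 (D(x, E) = (x*x)/6 = x²/6)
Z(n) = n²/6
M = 25/6 (M = (1 + 3) + (⅙)*(-1)² = 4 + (⅙)*1 = 4 + ⅙ = 25/6 ≈ 4.1667)
I(A) = 25*A/6
-150*(I(-10) + 195) = -150*((25/6)*(-10) + 195) = -150*(-125/3 + 195) = -150*460/3 = -23000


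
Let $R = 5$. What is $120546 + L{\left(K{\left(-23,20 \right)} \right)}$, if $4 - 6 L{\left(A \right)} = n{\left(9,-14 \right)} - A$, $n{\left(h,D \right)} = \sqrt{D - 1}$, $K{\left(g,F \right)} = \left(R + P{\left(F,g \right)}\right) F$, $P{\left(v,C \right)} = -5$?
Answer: $\frac{361640}{3} - \frac{i \sqrt{15}}{6} \approx 1.2055 \cdot 10^{5} - 0.6455 i$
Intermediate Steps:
$K{\left(g,F \right)} = 0$ ($K{\left(g,F \right)} = \left(5 - 5\right) F = 0 F = 0$)
$n{\left(h,D \right)} = \sqrt{-1 + D}$
$L{\left(A \right)} = \frac{2}{3} + \frac{A}{6} - \frac{i \sqrt{15}}{6}$ ($L{\left(A \right)} = \frac{2}{3} - \frac{\sqrt{-1 - 14} - A}{6} = \frac{2}{3} - \frac{\sqrt{-15} - A}{6} = \frac{2}{3} - \frac{i \sqrt{15} - A}{6} = \frac{2}{3} - \frac{- A + i \sqrt{15}}{6} = \frac{2}{3} + \left(\frac{A}{6} - \frac{i \sqrt{15}}{6}\right) = \frac{2}{3} + \frac{A}{6} - \frac{i \sqrt{15}}{6}$)
$120546 + L{\left(K{\left(-23,20 \right)} \right)} = 120546 + \left(\frac{2}{3} + \frac{1}{6} \cdot 0 - \frac{i \sqrt{15}}{6}\right) = 120546 + \left(\frac{2}{3} + 0 - \frac{i \sqrt{15}}{6}\right) = 120546 + \left(\frac{2}{3} - \frac{i \sqrt{15}}{6}\right) = \frac{361640}{3} - \frac{i \sqrt{15}}{6}$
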